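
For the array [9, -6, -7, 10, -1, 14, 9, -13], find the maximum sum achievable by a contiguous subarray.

Using Kadane's algorithm on [9, -6, -7, 10, -1, 14, 9, -13]:

Scanning through the array:
Position 1 (value -6): max_ending_here = 3, max_so_far = 9
Position 2 (value -7): max_ending_here = -4, max_so_far = 9
Position 3 (value 10): max_ending_here = 10, max_so_far = 10
Position 4 (value -1): max_ending_here = 9, max_so_far = 10
Position 5 (value 14): max_ending_here = 23, max_so_far = 23
Position 6 (value 9): max_ending_here = 32, max_so_far = 32
Position 7 (value -13): max_ending_here = 19, max_so_far = 32

Maximum subarray: [10, -1, 14, 9]
Maximum sum: 32

The maximum subarray is [10, -1, 14, 9] with sum 32. This subarray runs from index 3 to index 6.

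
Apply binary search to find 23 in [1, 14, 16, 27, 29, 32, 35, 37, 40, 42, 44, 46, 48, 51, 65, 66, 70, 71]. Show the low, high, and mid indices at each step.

Binary search for 23 in [1, 14, 16, 27, 29, 32, 35, 37, 40, 42, 44, 46, 48, 51, 65, 66, 70, 71]:

lo=0, hi=17, mid=8, arr[mid]=40 -> 40 > 23, search left half
lo=0, hi=7, mid=3, arr[mid]=27 -> 27 > 23, search left half
lo=0, hi=2, mid=1, arr[mid]=14 -> 14 < 23, search right half
lo=2, hi=2, mid=2, arr[mid]=16 -> 16 < 23, search right half
lo=3 > hi=2, target 23 not found

Binary search determines that 23 is not in the array after 4 comparisons. The search space was exhausted without finding the target.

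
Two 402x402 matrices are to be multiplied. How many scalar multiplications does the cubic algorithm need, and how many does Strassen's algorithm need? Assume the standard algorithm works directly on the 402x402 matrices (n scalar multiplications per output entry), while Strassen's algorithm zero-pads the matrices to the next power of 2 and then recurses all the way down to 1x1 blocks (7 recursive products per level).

Matrix multiplication for 402x402 matrices:

Strassen's algorithm requires power-of-2 dimensions. Pad 402x402 to 512x512 (next power of 2).

Standard algorithm: 402^3 = 64964808 multiplications
Strassen's algorithm: 7^(log2(512)) = 7^9 = 40353607 multiplications
Savings: 64964808 - 40353607 = 24611201 multiplications

Standard: 64964808 multiplications (402^3). Strassen: 40353607 multiplications (7^9, after padding to 512x512). Strassen reduces 8 recursive multiplications to 7 at each level.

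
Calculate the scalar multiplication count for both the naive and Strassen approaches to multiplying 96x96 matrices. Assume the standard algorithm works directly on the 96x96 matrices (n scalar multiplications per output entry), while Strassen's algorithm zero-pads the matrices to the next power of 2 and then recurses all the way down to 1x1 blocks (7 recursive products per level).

Matrix multiplication for 96x96 matrices:

Strassen's algorithm requires power-of-2 dimensions. Pad 96x96 to 128x128 (next power of 2).

Standard algorithm: 96^3 = 884736 multiplications
Strassen's algorithm: 7^(log2(128)) = 7^7 = 823543 multiplications
Savings: 884736 - 823543 = 61193 multiplications

Standard: 884736 multiplications (96^3). Strassen: 823543 multiplications (7^7, after padding to 128x128). Strassen reduces 8 recursive multiplications to 7 at each level.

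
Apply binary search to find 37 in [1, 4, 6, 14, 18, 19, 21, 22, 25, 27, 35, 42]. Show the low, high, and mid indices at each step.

Binary search for 37 in [1, 4, 6, 14, 18, 19, 21, 22, 25, 27, 35, 42]:

lo=0, hi=11, mid=5, arr[mid]=19 -> 19 < 37, search right half
lo=6, hi=11, mid=8, arr[mid]=25 -> 25 < 37, search right half
lo=9, hi=11, mid=10, arr[mid]=35 -> 35 < 37, search right half
lo=11, hi=11, mid=11, arr[mid]=42 -> 42 > 37, search left half
lo=11 > hi=10, target 37 not found

Binary search determines that 37 is not in the array after 4 comparisons. The search space was exhausted without finding the target.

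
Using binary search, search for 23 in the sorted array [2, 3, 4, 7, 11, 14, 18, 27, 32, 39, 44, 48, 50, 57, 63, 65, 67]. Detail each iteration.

Binary search for 23 in [2, 3, 4, 7, 11, 14, 18, 27, 32, 39, 44, 48, 50, 57, 63, 65, 67]:

lo=0, hi=16, mid=8, arr[mid]=32 -> 32 > 23, search left half
lo=0, hi=7, mid=3, arr[mid]=7 -> 7 < 23, search right half
lo=4, hi=7, mid=5, arr[mid]=14 -> 14 < 23, search right half
lo=6, hi=7, mid=6, arr[mid]=18 -> 18 < 23, search right half
lo=7, hi=7, mid=7, arr[mid]=27 -> 27 > 23, search left half
lo=7 > hi=6, target 23 not found

Binary search determines that 23 is not in the array after 5 comparisons. The search space was exhausted without finding the target.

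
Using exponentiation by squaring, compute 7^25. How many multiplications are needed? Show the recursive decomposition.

Computing 7^25 by squaring (build up from 7^1; each line after the first costs one multiplication):

7^1 = 7
7^2 = (7^1)^2 = 7^2 = 49
7^3 = 7 * 7^2 = 7 * 49 = 343
7^6 = (7^3)^2 = 343^2 = 117649
7^12 = (7^6)^2 = 117649^2 = 13841287201
7^24 = (7^12)^2 = 13841287201^2 = 191581231380566414401
7^25 = 7 * 7^24 = 7 * 191581231380566414401 = 1341068619663964900807

Result: 1341068619663964900807
Multiplications needed: 6 (6 lines after 7^1)

7^25 = 1341068619663964900807. Using exponentiation by squaring, this requires 6 multiplications. The key idea: if the exponent is even, square the half-power; if odd, multiply by the base once.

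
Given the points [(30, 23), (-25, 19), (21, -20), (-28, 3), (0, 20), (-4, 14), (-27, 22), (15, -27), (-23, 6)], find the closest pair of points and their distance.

Computing all pairwise distances among 9 points:

d((30, 23), (-25, 19)) = 55.1453
d((30, 23), (21, -20)) = 43.9318
d((30, 23), (-28, 3)) = 61.3514
d((30, 23), (0, 20)) = 30.1496
d((30, 23), (-4, 14)) = 35.171
d((30, 23), (-27, 22)) = 57.0088
d((30, 23), (15, -27)) = 52.2015
d((30, 23), (-23, 6)) = 55.6597
d((-25, 19), (21, -20)) = 60.3075
d((-25, 19), (-28, 3)) = 16.2788
d((-25, 19), (0, 20)) = 25.02
d((-25, 19), (-4, 14)) = 21.587
d((-25, 19), (-27, 22)) = 3.6056 <-- minimum
d((-25, 19), (15, -27)) = 60.959
d((-25, 19), (-23, 6)) = 13.1529
d((21, -20), (-28, 3)) = 54.1295
d((21, -20), (0, 20)) = 45.1774
d((21, -20), (-4, 14)) = 42.2019
d((21, -20), (-27, 22)) = 63.7809
d((21, -20), (15, -27)) = 9.2195
d((21, -20), (-23, 6)) = 51.1077
d((-28, 3), (0, 20)) = 32.7567
d((-28, 3), (-4, 14)) = 26.4008
d((-28, 3), (-27, 22)) = 19.0263
d((-28, 3), (15, -27)) = 52.4309
d((-28, 3), (-23, 6)) = 5.831
d((0, 20), (-4, 14)) = 7.2111
d((0, 20), (-27, 22)) = 27.074
d((0, 20), (15, -27)) = 49.3356
d((0, 20), (-23, 6)) = 26.9258
d((-4, 14), (-27, 22)) = 24.3516
d((-4, 14), (15, -27)) = 45.1885
d((-4, 14), (-23, 6)) = 20.6155
d((-27, 22), (15, -27)) = 64.5368
d((-27, 22), (-23, 6)) = 16.4924
d((15, -27), (-23, 6)) = 50.3289

Closest pair: (-25, 19) and (-27, 22) with distance 3.6056

The closest pair is (-25, 19) and (-27, 22) with Euclidean distance 3.6056. For 9 points, brute-force pairwise comparison is shown above. For large n, the divide-and-conquer algorithm (sort by x, recurse on halves, check the dividing strip) achieves O(n log n).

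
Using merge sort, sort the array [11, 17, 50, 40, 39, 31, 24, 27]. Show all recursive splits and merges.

Merge sort trace:

Split: [11, 17, 50, 40, 39, 31, 24, 27] -> [11, 17, 50, 40] and [39, 31, 24, 27]
  Split: [11, 17, 50, 40] -> [11, 17] and [50, 40]
    Split: [11, 17] -> [11] and [17]
    Merge: [11] + [17] -> [11, 17]
    Split: [50, 40] -> [50] and [40]
    Merge: [50] + [40] -> [40, 50]
  Merge: [11, 17] + [40, 50] -> [11, 17, 40, 50]
  Split: [39, 31, 24, 27] -> [39, 31] and [24, 27]
    Split: [39, 31] -> [39] and [31]
    Merge: [39] + [31] -> [31, 39]
    Split: [24, 27] -> [24] and [27]
    Merge: [24] + [27] -> [24, 27]
  Merge: [31, 39] + [24, 27] -> [24, 27, 31, 39]
Merge: [11, 17, 40, 50] + [24, 27, 31, 39] -> [11, 17, 24, 27, 31, 39, 40, 50]

Final sorted array: [11, 17, 24, 27, 31, 39, 40, 50]

The merge sort proceeds by recursively splitting the array and merging sorted halves.
After all merges, the sorted array is [11, 17, 24, 27, 31, 39, 40, 50].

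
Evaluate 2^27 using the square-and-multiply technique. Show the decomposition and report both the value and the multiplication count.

Computing 2^27 by squaring (build up from 2^1; each line after the first costs one multiplication):

2^1 = 2
2^2 = (2^1)^2 = 2^2 = 4
2^3 = 2 * 2^2 = 2 * 4 = 8
2^6 = (2^3)^2 = 8^2 = 64
2^12 = (2^6)^2 = 64^2 = 4096
2^13 = 2 * 2^12 = 2 * 4096 = 8192
2^26 = (2^13)^2 = 8192^2 = 67108864
2^27 = 2 * 2^26 = 2 * 67108864 = 134217728

Result: 134217728
Multiplications needed: 7 (7 lines after 2^1)

2^27 = 134217728. Using exponentiation by squaring, this requires 7 multiplications. The key idea: if the exponent is even, square the half-power; if odd, multiply by the base once.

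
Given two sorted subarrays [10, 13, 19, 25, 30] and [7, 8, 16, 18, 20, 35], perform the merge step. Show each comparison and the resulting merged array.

Merging process:

Compare 10 vs 7: take 7 from right. Merged: [7]
Compare 10 vs 8: take 8 from right. Merged: [7, 8]
Compare 10 vs 16: take 10 from left. Merged: [7, 8, 10]
Compare 13 vs 16: take 13 from left. Merged: [7, 8, 10, 13]
Compare 19 vs 16: take 16 from right. Merged: [7, 8, 10, 13, 16]
Compare 19 vs 18: take 18 from right. Merged: [7, 8, 10, 13, 16, 18]
Compare 19 vs 20: take 19 from left. Merged: [7, 8, 10, 13, 16, 18, 19]
Compare 25 vs 20: take 20 from right. Merged: [7, 8, 10, 13, 16, 18, 19, 20]
Compare 25 vs 35: take 25 from left. Merged: [7, 8, 10, 13, 16, 18, 19, 20, 25]
Compare 30 vs 35: take 30 from left. Merged: [7, 8, 10, 13, 16, 18, 19, 20, 25, 30]
Append remaining from right: [35]. Merged: [7, 8, 10, 13, 16, 18, 19, 20, 25, 30, 35]

Final merged array: [7, 8, 10, 13, 16, 18, 19, 20, 25, 30, 35]
Total comparisons: 10

The merged array is [7, 8, 10, 13, 16, 18, 19, 20, 25, 30, 35], requiring 10 comparisons. The merge step runs in O(n) time where n is the total number of elements.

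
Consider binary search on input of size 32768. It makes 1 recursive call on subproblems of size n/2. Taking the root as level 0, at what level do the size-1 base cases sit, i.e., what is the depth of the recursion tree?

For divide and conquer with division factor 2:

Problem sizes at each level:
Level 0: 32768
Level 1: 16384
Level 2: 8192
Level 3: 4096
Level 4: 2048
Level 5: 1024
Level 6: 512
Level 7: 256
Level 8: 128
Level 9: 64
Level 10: 32
Level 11: 16
Level 12: 8
Level 13: 4
Level 14: 2
Level 15: 1

The root is level 0 and the size-1 base case is level 15 (the tree spans levels 0 through 15, i.e. 16 levels counting the root), so the depth is the number of divisions: log_2(32768) = 15

The recursion tree depth is log_2(32768) = 15. At each level, the problem size is divided by 2, so it takes 15 divisions to reduce to a base case of size 1. The algorithm makes 1 recursive call at each level.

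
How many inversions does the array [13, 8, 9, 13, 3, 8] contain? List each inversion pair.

Finding inversions in [13, 8, 9, 13, 3, 8]:

(0, 1): arr[0]=13 > arr[1]=8
(0, 2): arr[0]=13 > arr[2]=9
(0, 4): arr[0]=13 > arr[4]=3
(0, 5): arr[0]=13 > arr[5]=8
(1, 4): arr[1]=8 > arr[4]=3
(2, 4): arr[2]=9 > arr[4]=3
(2, 5): arr[2]=9 > arr[5]=8
(3, 4): arr[3]=13 > arr[4]=3
(3, 5): arr[3]=13 > arr[5]=8

Total inversions: 9

The array has 9 inversion(s): (0,1), (0,2), (0,4), (0,5), (1,4), (2,4), (2,5), (3,4), (3,5). Each pair (i,j) satisfies i < j and arr[i] > arr[j].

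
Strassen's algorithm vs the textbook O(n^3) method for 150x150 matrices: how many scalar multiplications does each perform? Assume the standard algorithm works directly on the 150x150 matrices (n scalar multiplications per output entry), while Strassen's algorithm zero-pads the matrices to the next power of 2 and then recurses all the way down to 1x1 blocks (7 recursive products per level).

Matrix multiplication for 150x150 matrices:

Strassen's algorithm requires power-of-2 dimensions. Pad 150x150 to 256x256 (next power of 2).

Standard algorithm: 150^3 = 3375000 multiplications
Strassen's algorithm: 7^(log2(256)) = 7^8 = 5764801 multiplications
Difference: 3375000 - 5764801 = -2389801 (Strassen uses MORE here due to padding overhead — for small or just-over-power-of-2 n, padding can outweigh the per-level savings)

Standard: 3375000 multiplications (150^3). Strassen: 5764801 multiplications (7^8, after padding to 256x256). Strassen reduces 8 recursive multiplications to 7 at each level.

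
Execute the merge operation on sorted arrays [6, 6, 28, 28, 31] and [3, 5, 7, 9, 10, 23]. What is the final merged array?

Merging process:

Compare 6 vs 3: take 3 from right. Merged: [3]
Compare 6 vs 5: take 5 from right. Merged: [3, 5]
Compare 6 vs 7: take 6 from left. Merged: [3, 5, 6]
Compare 6 vs 7: take 6 from left. Merged: [3, 5, 6, 6]
Compare 28 vs 7: take 7 from right. Merged: [3, 5, 6, 6, 7]
Compare 28 vs 9: take 9 from right. Merged: [3, 5, 6, 6, 7, 9]
Compare 28 vs 10: take 10 from right. Merged: [3, 5, 6, 6, 7, 9, 10]
Compare 28 vs 23: take 23 from right. Merged: [3, 5, 6, 6, 7, 9, 10, 23]
Append remaining from left: [28, 28, 31]. Merged: [3, 5, 6, 6, 7, 9, 10, 23, 28, 28, 31]

Final merged array: [3, 5, 6, 6, 7, 9, 10, 23, 28, 28, 31]
Total comparisons: 8

The merged array is [3, 5, 6, 6, 7, 9, 10, 23, 28, 28, 31], requiring 8 comparisons. The merge step runs in O(n) time where n is the total number of elements.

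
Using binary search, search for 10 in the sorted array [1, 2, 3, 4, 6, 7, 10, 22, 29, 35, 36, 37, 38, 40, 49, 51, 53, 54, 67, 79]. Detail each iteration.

Binary search for 10 in [1, 2, 3, 4, 6, 7, 10, 22, 29, 35, 36, 37, 38, 40, 49, 51, 53, 54, 67, 79]:

lo=0, hi=19, mid=9, arr[mid]=35 -> 35 > 10, search left half
lo=0, hi=8, mid=4, arr[mid]=6 -> 6 < 10, search right half
lo=5, hi=8, mid=6, arr[mid]=10 -> Found target at index 6!

Binary search finds 10 at index 6 after 3 comparisons. The search repeatedly halves the search space by comparing with the middle element.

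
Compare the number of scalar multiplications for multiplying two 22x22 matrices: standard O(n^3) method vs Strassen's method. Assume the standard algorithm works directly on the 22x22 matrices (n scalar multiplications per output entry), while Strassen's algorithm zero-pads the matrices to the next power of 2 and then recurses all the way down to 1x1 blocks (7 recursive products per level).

Matrix multiplication for 22x22 matrices:

Strassen's algorithm requires power-of-2 dimensions. Pad 22x22 to 32x32 (next power of 2).

Standard algorithm: 22^3 = 10648 multiplications
Strassen's algorithm: 7^(log2(32)) = 7^5 = 16807 multiplications
Difference: 10648 - 16807 = -6159 (Strassen uses MORE here due to padding overhead — for small or just-over-power-of-2 n, padding can outweigh the per-level savings)

Standard: 10648 multiplications (22^3). Strassen: 16807 multiplications (7^5, after padding to 32x32). Strassen reduces 8 recursive multiplications to 7 at each level.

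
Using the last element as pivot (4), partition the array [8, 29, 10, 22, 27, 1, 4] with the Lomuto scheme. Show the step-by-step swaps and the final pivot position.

Lomuto partition with pivot = 4:

Initial array: [8, 29, 10, 22, 27, 1, 4]

arr[0]=8 > 4: no swap
arr[1]=29 > 4: no swap
arr[2]=10 > 4: no swap
arr[3]=22 > 4: no swap
arr[4]=27 > 4: no swap
arr[5]=1 <= 4: swap with position 0, array becomes [1, 29, 10, 22, 27, 8, 4]

Place pivot at position 1: [1, 4, 10, 22, 27, 8, 29]
Pivot position: 1

After partitioning with pivot 4, the array becomes [1, 4, 10, 22, 27, 8, 29]. The pivot is placed at index 1. All elements to the left of the pivot are <= 4, and all elements to the right are > 4.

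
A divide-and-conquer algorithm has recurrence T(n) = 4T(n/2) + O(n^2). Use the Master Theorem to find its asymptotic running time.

Master Theorem for T(n) = 4T(n/2) + O(n^2):

a = 4, b = 2, c = 2
log_b(a) = log_2(4) = 2.0000

Case 2: c = 2 = log_2(4) = 2.0000
T(n) = O(n^2 log n) = O(n^2 log n)

For T(n) = 4T(n/2) + O(n^2): log_2(4) = 2.0000. This is Case 2 of the Master Theorem (c = log_b(a), equal work at all levels), giving O(n^2 log n).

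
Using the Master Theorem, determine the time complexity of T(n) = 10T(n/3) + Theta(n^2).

Master Theorem for T(n) = 10T(n/3) + O(n^2):

a = 10, b = 3, c = 2
log_b(a) = log_3(10) = 2.0959

Case 1: c = 2 < log_3(10) = 2.0959
T(n) = O(n^(log_3 10))

For T(n) = 10T(n/3) + O(n^2): log_3(10) = 2.0959. This is Case 1 of the Master Theorem (c < log_b(a), work dominated by leaves), giving O(n^(log_3 10)).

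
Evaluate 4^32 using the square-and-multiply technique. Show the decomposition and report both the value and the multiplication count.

Computing 4^32 by squaring (build up from 4^1; each line after the first costs one multiplication):

4^1 = 4
4^2 = (4^1)^2 = 4^2 = 16
4^4 = (4^2)^2 = 16^2 = 256
4^8 = (4^4)^2 = 256^2 = 65536
4^16 = (4^8)^2 = 65536^2 = 4294967296
4^32 = (4^16)^2 = 4294967296^2 = 18446744073709551616

Result: 18446744073709551616
Multiplications needed: 5 (5 lines after 4^1)

4^32 = 18446744073709551616. Using exponentiation by squaring, this requires 5 multiplications. The key idea: if the exponent is even, square the half-power; if odd, multiply by the base once.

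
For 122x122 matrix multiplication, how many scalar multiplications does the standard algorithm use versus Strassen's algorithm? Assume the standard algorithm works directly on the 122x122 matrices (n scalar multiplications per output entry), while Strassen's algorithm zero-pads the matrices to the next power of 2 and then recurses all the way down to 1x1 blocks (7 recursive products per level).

Matrix multiplication for 122x122 matrices:

Strassen's algorithm requires power-of-2 dimensions. Pad 122x122 to 128x128 (next power of 2).

Standard algorithm: 122^3 = 1815848 multiplications
Strassen's algorithm: 7^(log2(128)) = 7^7 = 823543 multiplications
Savings: 1815848 - 823543 = 992305 multiplications

Standard: 1815848 multiplications (122^3). Strassen: 823543 multiplications (7^7, after padding to 128x128). Strassen reduces 8 recursive multiplications to 7 at each level.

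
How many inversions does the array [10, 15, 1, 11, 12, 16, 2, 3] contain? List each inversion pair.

Finding inversions in [10, 15, 1, 11, 12, 16, 2, 3]:

(0, 2): arr[0]=10 > arr[2]=1
(0, 6): arr[0]=10 > arr[6]=2
(0, 7): arr[0]=10 > arr[7]=3
(1, 2): arr[1]=15 > arr[2]=1
(1, 3): arr[1]=15 > arr[3]=11
(1, 4): arr[1]=15 > arr[4]=12
(1, 6): arr[1]=15 > arr[6]=2
(1, 7): arr[1]=15 > arr[7]=3
(3, 6): arr[3]=11 > arr[6]=2
(3, 7): arr[3]=11 > arr[7]=3
(4, 6): arr[4]=12 > arr[6]=2
(4, 7): arr[4]=12 > arr[7]=3
(5, 6): arr[5]=16 > arr[6]=2
(5, 7): arr[5]=16 > arr[7]=3

Total inversions: 14

The array has 14 inversion(s): (0,2), (0,6), (0,7), (1,2), (1,3), (1,4), (1,6), (1,7), (3,6), (3,7), (4,6), (4,7), (5,6), (5,7). Each pair (i,j) satisfies i < j and arr[i] > arr[j].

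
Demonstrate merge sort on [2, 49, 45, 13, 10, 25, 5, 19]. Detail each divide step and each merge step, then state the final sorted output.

Merge sort trace:

Split: [2, 49, 45, 13, 10, 25, 5, 19] -> [2, 49, 45, 13] and [10, 25, 5, 19]
  Split: [2, 49, 45, 13] -> [2, 49] and [45, 13]
    Split: [2, 49] -> [2] and [49]
    Merge: [2] + [49] -> [2, 49]
    Split: [45, 13] -> [45] and [13]
    Merge: [45] + [13] -> [13, 45]
  Merge: [2, 49] + [13, 45] -> [2, 13, 45, 49]
  Split: [10, 25, 5, 19] -> [10, 25] and [5, 19]
    Split: [10, 25] -> [10] and [25]
    Merge: [10] + [25] -> [10, 25]
    Split: [5, 19] -> [5] and [19]
    Merge: [5] + [19] -> [5, 19]
  Merge: [10, 25] + [5, 19] -> [5, 10, 19, 25]
Merge: [2, 13, 45, 49] + [5, 10, 19, 25] -> [2, 5, 10, 13, 19, 25, 45, 49]

Final sorted array: [2, 5, 10, 13, 19, 25, 45, 49]

The merge sort proceeds by recursively splitting the array and merging sorted halves.
After all merges, the sorted array is [2, 5, 10, 13, 19, 25, 45, 49].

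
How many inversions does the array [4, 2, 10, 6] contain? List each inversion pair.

Finding inversions in [4, 2, 10, 6]:

(0, 1): arr[0]=4 > arr[1]=2
(2, 3): arr[2]=10 > arr[3]=6

Total inversions: 2

The array has 2 inversion(s): (0,1), (2,3). Each pair (i,j) satisfies i < j and arr[i] > arr[j].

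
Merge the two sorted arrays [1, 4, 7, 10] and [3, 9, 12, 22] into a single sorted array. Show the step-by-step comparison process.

Merging process:

Compare 1 vs 3: take 1 from left. Merged: [1]
Compare 4 vs 3: take 3 from right. Merged: [1, 3]
Compare 4 vs 9: take 4 from left. Merged: [1, 3, 4]
Compare 7 vs 9: take 7 from left. Merged: [1, 3, 4, 7]
Compare 10 vs 9: take 9 from right. Merged: [1, 3, 4, 7, 9]
Compare 10 vs 12: take 10 from left. Merged: [1, 3, 4, 7, 9, 10]
Append remaining from right: [12, 22]. Merged: [1, 3, 4, 7, 9, 10, 12, 22]

Final merged array: [1, 3, 4, 7, 9, 10, 12, 22]
Total comparisons: 6

The merged array is [1, 3, 4, 7, 9, 10, 12, 22], requiring 6 comparisons. The merge step runs in O(n) time where n is the total number of elements.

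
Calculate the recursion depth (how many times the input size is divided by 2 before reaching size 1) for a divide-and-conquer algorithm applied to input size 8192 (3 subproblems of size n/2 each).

For divide and conquer with division factor 2:

Problem sizes at each level:
Level 0: 8192
Level 1: 4096
Level 2: 2048
Level 3: 1024
Level 4: 512
Level 5: 256
Level 6: 128
Level 7: 64
Level 8: 32
Level 9: 16
Level 10: 8
Level 11: 4
Level 12: 2
Level 13: 1

The root is level 0 and the size-1 base case is level 13 (the tree spans levels 0 through 13, i.e. 14 levels counting the root), so the depth is the number of divisions: log_2(8192) = 13

The recursion tree depth is log_2(8192) = 13. At each level, the problem size is divided by 2, so it takes 13 divisions to reduce to a base case of size 1. The algorithm makes 3 recursive calls at each level.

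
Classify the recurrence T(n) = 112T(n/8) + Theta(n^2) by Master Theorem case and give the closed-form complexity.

Master Theorem for T(n) = 112T(n/8) + O(n^2):

a = 112, b = 8, c = 2
log_b(a) = log_8(112) = 2.2691

Case 1: c = 2 < log_8(112) = 2.2691
T(n) = O(n^(log_8 112))

For T(n) = 112T(n/8) + O(n^2): log_8(112) = 2.2691. This is Case 1 of the Master Theorem (c < log_b(a), work dominated by leaves), giving O(n^(log_8 112)).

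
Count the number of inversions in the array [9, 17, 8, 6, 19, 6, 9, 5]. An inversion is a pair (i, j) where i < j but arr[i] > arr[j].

Finding inversions in [9, 17, 8, 6, 19, 6, 9, 5]:

(0, 2): arr[0]=9 > arr[2]=8
(0, 3): arr[0]=9 > arr[3]=6
(0, 5): arr[0]=9 > arr[5]=6
(0, 7): arr[0]=9 > arr[7]=5
(1, 2): arr[1]=17 > arr[2]=8
(1, 3): arr[1]=17 > arr[3]=6
(1, 5): arr[1]=17 > arr[5]=6
(1, 6): arr[1]=17 > arr[6]=9
(1, 7): arr[1]=17 > arr[7]=5
(2, 3): arr[2]=8 > arr[3]=6
(2, 5): arr[2]=8 > arr[5]=6
(2, 7): arr[2]=8 > arr[7]=5
(3, 7): arr[3]=6 > arr[7]=5
(4, 5): arr[4]=19 > arr[5]=6
(4, 6): arr[4]=19 > arr[6]=9
(4, 7): arr[4]=19 > arr[7]=5
(5, 7): arr[5]=6 > arr[7]=5
(6, 7): arr[6]=9 > arr[7]=5

Total inversions: 18

The array has 18 inversion(s): (0,2), (0,3), (0,5), (0,7), (1,2), (1,3), (1,5), (1,6), (1,7), (2,3), (2,5), (2,7), (3,7), (4,5), (4,6), (4,7), (5,7), (6,7). Each pair (i,j) satisfies i < j and arr[i] > arr[j].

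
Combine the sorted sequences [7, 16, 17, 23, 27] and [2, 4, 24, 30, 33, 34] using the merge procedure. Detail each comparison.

Merging process:

Compare 7 vs 2: take 2 from right. Merged: [2]
Compare 7 vs 4: take 4 from right. Merged: [2, 4]
Compare 7 vs 24: take 7 from left. Merged: [2, 4, 7]
Compare 16 vs 24: take 16 from left. Merged: [2, 4, 7, 16]
Compare 17 vs 24: take 17 from left. Merged: [2, 4, 7, 16, 17]
Compare 23 vs 24: take 23 from left. Merged: [2, 4, 7, 16, 17, 23]
Compare 27 vs 24: take 24 from right. Merged: [2, 4, 7, 16, 17, 23, 24]
Compare 27 vs 30: take 27 from left. Merged: [2, 4, 7, 16, 17, 23, 24, 27]
Append remaining from right: [30, 33, 34]. Merged: [2, 4, 7, 16, 17, 23, 24, 27, 30, 33, 34]

Final merged array: [2, 4, 7, 16, 17, 23, 24, 27, 30, 33, 34]
Total comparisons: 8

The merged array is [2, 4, 7, 16, 17, 23, 24, 27, 30, 33, 34], requiring 8 comparisons. The merge step runs in O(n) time where n is the total number of elements.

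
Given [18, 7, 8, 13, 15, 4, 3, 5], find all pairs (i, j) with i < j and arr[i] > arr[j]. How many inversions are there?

Finding inversions in [18, 7, 8, 13, 15, 4, 3, 5]:

(0, 1): arr[0]=18 > arr[1]=7
(0, 2): arr[0]=18 > arr[2]=8
(0, 3): arr[0]=18 > arr[3]=13
(0, 4): arr[0]=18 > arr[4]=15
(0, 5): arr[0]=18 > arr[5]=4
(0, 6): arr[0]=18 > arr[6]=3
(0, 7): arr[0]=18 > arr[7]=5
(1, 5): arr[1]=7 > arr[5]=4
(1, 6): arr[1]=7 > arr[6]=3
(1, 7): arr[1]=7 > arr[7]=5
(2, 5): arr[2]=8 > arr[5]=4
(2, 6): arr[2]=8 > arr[6]=3
(2, 7): arr[2]=8 > arr[7]=5
(3, 5): arr[3]=13 > arr[5]=4
(3, 6): arr[3]=13 > arr[6]=3
(3, 7): arr[3]=13 > arr[7]=5
(4, 5): arr[4]=15 > arr[5]=4
(4, 6): arr[4]=15 > arr[6]=3
(4, 7): arr[4]=15 > arr[7]=5
(5, 6): arr[5]=4 > arr[6]=3

Total inversions: 20

The array has 20 inversion(s): (0,1), (0,2), (0,3), (0,4), (0,5), (0,6), (0,7), (1,5), (1,6), (1,7), (2,5), (2,6), (2,7), (3,5), (3,6), (3,7), (4,5), (4,6), (4,7), (5,6). Each pair (i,j) satisfies i < j and arr[i] > arr[j].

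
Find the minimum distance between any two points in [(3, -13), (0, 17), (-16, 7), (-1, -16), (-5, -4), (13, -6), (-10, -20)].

Computing all pairwise distances among 7 points:

d((3, -13), (0, 17)) = 30.1496
d((3, -13), (-16, 7)) = 27.5862
d((3, -13), (-1, -16)) = 5.0 <-- minimum
d((3, -13), (-5, -4)) = 12.0416
d((3, -13), (13, -6)) = 12.2066
d((3, -13), (-10, -20)) = 14.7648
d((0, 17), (-16, 7)) = 18.868
d((0, 17), (-1, -16)) = 33.0151
d((0, 17), (-5, -4)) = 21.587
d((0, 17), (13, -6)) = 26.4197
d((0, 17), (-10, -20)) = 38.3275
d((-16, 7), (-1, -16)) = 27.4591
d((-16, 7), (-5, -4)) = 15.5563
d((-16, 7), (13, -6)) = 31.7805
d((-16, 7), (-10, -20)) = 27.6586
d((-1, -16), (-5, -4)) = 12.6491
d((-1, -16), (13, -6)) = 17.2047
d((-1, -16), (-10, -20)) = 9.8489
d((-5, -4), (13, -6)) = 18.1108
d((-5, -4), (-10, -20)) = 16.7631
d((13, -6), (-10, -20)) = 26.9258

Closest pair: (3, -13) and (-1, -16) with distance 5.0

The closest pair is (3, -13) and (-1, -16) with Euclidean distance 5.0. For 7 points, brute-force pairwise comparison is shown above. For large n, the divide-and-conquer algorithm (sort by x, recurse on halves, check the dividing strip) achieves O(n log n).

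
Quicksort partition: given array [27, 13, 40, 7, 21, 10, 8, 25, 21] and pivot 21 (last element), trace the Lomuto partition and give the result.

Lomuto partition with pivot = 21:

Initial array: [27, 13, 40, 7, 21, 10, 8, 25, 21]

arr[0]=27 > 21: no swap
arr[1]=13 <= 21: swap with position 0, array becomes [13, 27, 40, 7, 21, 10, 8, 25, 21]
arr[2]=40 > 21: no swap
arr[3]=7 <= 21: swap with position 1, array becomes [13, 7, 40, 27, 21, 10, 8, 25, 21]
arr[4]=21 <= 21: swap with position 2, array becomes [13, 7, 21, 27, 40, 10, 8, 25, 21]
arr[5]=10 <= 21: swap with position 3, array becomes [13, 7, 21, 10, 40, 27, 8, 25, 21]
arr[6]=8 <= 21: swap with position 4, array becomes [13, 7, 21, 10, 8, 27, 40, 25, 21]
arr[7]=25 > 21: no swap

Place pivot at position 5: [13, 7, 21, 10, 8, 21, 40, 25, 27]
Pivot position: 5

After partitioning with pivot 21, the array becomes [13, 7, 21, 10, 8, 21, 40, 25, 27]. The pivot is placed at index 5. All elements to the left of the pivot are <= 21, and all elements to the right are > 21.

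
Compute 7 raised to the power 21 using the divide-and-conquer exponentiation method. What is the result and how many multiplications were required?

Computing 7^21 by squaring (build up from 7^1; each line after the first costs one multiplication):

7^1 = 7
7^2 = (7^1)^2 = 7^2 = 49
7^4 = (7^2)^2 = 49^2 = 2401
7^5 = 7 * 7^4 = 7 * 2401 = 16807
7^10 = (7^5)^2 = 16807^2 = 282475249
7^20 = (7^10)^2 = 282475249^2 = 79792266297612001
7^21 = 7 * 7^20 = 7 * 79792266297612001 = 558545864083284007

Result: 558545864083284007
Multiplications needed: 6 (6 lines after 7^1)

7^21 = 558545864083284007. Using exponentiation by squaring, this requires 6 multiplications. The key idea: if the exponent is even, square the half-power; if odd, multiply by the base once.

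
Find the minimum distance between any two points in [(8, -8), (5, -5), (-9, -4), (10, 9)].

Computing all pairwise distances among 4 points:

d((8, -8), (5, -5)) = 4.2426 <-- minimum
d((8, -8), (-9, -4)) = 17.4642
d((8, -8), (10, 9)) = 17.1172
d((5, -5), (-9, -4)) = 14.0357
d((5, -5), (10, 9)) = 14.8661
d((-9, -4), (10, 9)) = 23.0217

Closest pair: (8, -8) and (5, -5) with distance 4.2426

The closest pair is (8, -8) and (5, -5) with Euclidean distance 4.2426. For 4 points, brute-force pairwise comparison is shown above. For large n, the divide-and-conquer algorithm (sort by x, recurse on halves, check the dividing strip) achieves O(n log n).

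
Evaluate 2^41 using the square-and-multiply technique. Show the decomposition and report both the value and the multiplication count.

Computing 2^41 by squaring (build up from 2^1; each line after the first costs one multiplication):

2^1 = 2
2^2 = (2^1)^2 = 2^2 = 4
2^4 = (2^2)^2 = 4^2 = 16
2^5 = 2 * 2^4 = 2 * 16 = 32
2^10 = (2^5)^2 = 32^2 = 1024
2^20 = (2^10)^2 = 1024^2 = 1048576
2^40 = (2^20)^2 = 1048576^2 = 1099511627776
2^41 = 2 * 2^40 = 2 * 1099511627776 = 2199023255552

Result: 2199023255552
Multiplications needed: 7 (7 lines after 2^1)

2^41 = 2199023255552. Using exponentiation by squaring, this requires 7 multiplications. The key idea: if the exponent is even, square the half-power; if odd, multiply by the base once.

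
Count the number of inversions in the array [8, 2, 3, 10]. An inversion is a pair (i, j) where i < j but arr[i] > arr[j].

Finding inversions in [8, 2, 3, 10]:

(0, 1): arr[0]=8 > arr[1]=2
(0, 2): arr[0]=8 > arr[2]=3

Total inversions: 2

The array has 2 inversion(s): (0,1), (0,2). Each pair (i,j) satisfies i < j and arr[i] > arr[j].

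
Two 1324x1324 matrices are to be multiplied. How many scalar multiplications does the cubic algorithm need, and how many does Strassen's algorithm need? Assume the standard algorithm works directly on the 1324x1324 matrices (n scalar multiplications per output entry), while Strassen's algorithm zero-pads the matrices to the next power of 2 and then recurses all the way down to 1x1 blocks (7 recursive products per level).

Matrix multiplication for 1324x1324 matrices:

Strassen's algorithm requires power-of-2 dimensions. Pad 1324x1324 to 2048x2048 (next power of 2).

Standard algorithm: 1324^3 = 2320940224 multiplications
Strassen's algorithm: 7^(log2(2048)) = 7^11 = 1977326743 multiplications
Savings: 2320940224 - 1977326743 = 343613481 multiplications

Standard: 2320940224 multiplications (1324^3). Strassen: 1977326743 multiplications (7^11, after padding to 2048x2048). Strassen reduces 8 recursive multiplications to 7 at each level.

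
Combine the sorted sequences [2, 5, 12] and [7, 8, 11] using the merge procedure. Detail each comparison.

Merging process:

Compare 2 vs 7: take 2 from left. Merged: [2]
Compare 5 vs 7: take 5 from left. Merged: [2, 5]
Compare 12 vs 7: take 7 from right. Merged: [2, 5, 7]
Compare 12 vs 8: take 8 from right. Merged: [2, 5, 7, 8]
Compare 12 vs 11: take 11 from right. Merged: [2, 5, 7, 8, 11]
Append remaining from left: [12]. Merged: [2, 5, 7, 8, 11, 12]

Final merged array: [2, 5, 7, 8, 11, 12]
Total comparisons: 5

The merged array is [2, 5, 7, 8, 11, 12], requiring 5 comparisons. The merge step runs in O(n) time where n is the total number of elements.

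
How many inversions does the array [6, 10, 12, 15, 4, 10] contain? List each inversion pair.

Finding inversions in [6, 10, 12, 15, 4, 10]:

(0, 4): arr[0]=6 > arr[4]=4
(1, 4): arr[1]=10 > arr[4]=4
(2, 4): arr[2]=12 > arr[4]=4
(2, 5): arr[2]=12 > arr[5]=10
(3, 4): arr[3]=15 > arr[4]=4
(3, 5): arr[3]=15 > arr[5]=10

Total inversions: 6

The array has 6 inversion(s): (0,4), (1,4), (2,4), (2,5), (3,4), (3,5). Each pair (i,j) satisfies i < j and arr[i] > arr[j].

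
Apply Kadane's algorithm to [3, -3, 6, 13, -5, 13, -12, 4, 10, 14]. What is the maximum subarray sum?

Using Kadane's algorithm on [3, -3, 6, 13, -5, 13, -12, 4, 10, 14]:

Scanning through the array:
Position 1 (value -3): max_ending_here = 0, max_so_far = 3
Position 2 (value 6): max_ending_here = 6, max_so_far = 6
Position 3 (value 13): max_ending_here = 19, max_so_far = 19
Position 4 (value -5): max_ending_here = 14, max_so_far = 19
Position 5 (value 13): max_ending_here = 27, max_so_far = 27
Position 6 (value -12): max_ending_here = 15, max_so_far = 27
Position 7 (value 4): max_ending_here = 19, max_so_far = 27
Position 8 (value 10): max_ending_here = 29, max_so_far = 29
Position 9 (value 14): max_ending_here = 43, max_so_far = 43

Maximum subarray: [3, -3, 6, 13, -5, 13, -12, 4, 10, 14]
Maximum sum: 43

The maximum subarray is [3, -3, 6, 13, -5, 13, -12, 4, 10, 14] with sum 43. This subarray runs from index 0 to index 9.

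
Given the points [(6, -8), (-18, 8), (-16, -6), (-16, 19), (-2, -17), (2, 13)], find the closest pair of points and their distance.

Computing all pairwise distances among 6 points:

d((6, -8), (-18, 8)) = 28.8444
d((6, -8), (-16, -6)) = 22.0907
d((6, -8), (-16, 19)) = 34.8281
d((6, -8), (-2, -17)) = 12.0416
d((6, -8), (2, 13)) = 21.3776
d((-18, 8), (-16, -6)) = 14.1421
d((-18, 8), (-16, 19)) = 11.1803 <-- minimum
d((-18, 8), (-2, -17)) = 29.6816
d((-18, 8), (2, 13)) = 20.6155
d((-16, -6), (-16, 19)) = 25.0
d((-16, -6), (-2, -17)) = 17.8045
d((-16, -6), (2, 13)) = 26.1725
d((-16, 19), (-2, -17)) = 38.6264
d((-16, 19), (2, 13)) = 18.9737
d((-2, -17), (2, 13)) = 30.2655

Closest pair: (-18, 8) and (-16, 19) with distance 11.1803

The closest pair is (-18, 8) and (-16, 19) with Euclidean distance 11.1803. For 6 points, brute-force pairwise comparison is shown above. For large n, the divide-and-conquer algorithm (sort by x, recurse on halves, check the dividing strip) achieves O(n log n).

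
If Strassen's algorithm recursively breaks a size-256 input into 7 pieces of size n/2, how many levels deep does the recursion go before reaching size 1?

For divide and conquer with division factor 2:

Problem sizes at each level:
Level 0: 256
Level 1: 128
Level 2: 64
Level 3: 32
Level 4: 16
Level 5: 8
Level 6: 4
Level 7: 2
Level 8: 1

The root is level 0 and the size-1 base case is level 8 (the tree spans levels 0 through 8, i.e. 9 levels counting the root), so the depth is the number of divisions: log_2(256) = 8

The recursion tree depth is log_2(256) = 8. At each level, the problem size is divided by 2, so it takes 8 divisions to reduce to a base case of size 1. The algorithm makes 7 recursive calls at each level.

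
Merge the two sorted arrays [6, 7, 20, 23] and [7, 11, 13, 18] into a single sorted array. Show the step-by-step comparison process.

Merging process:

Compare 6 vs 7: take 6 from left. Merged: [6]
Compare 7 vs 7: take 7 from left. Merged: [6, 7]
Compare 20 vs 7: take 7 from right. Merged: [6, 7, 7]
Compare 20 vs 11: take 11 from right. Merged: [6, 7, 7, 11]
Compare 20 vs 13: take 13 from right. Merged: [6, 7, 7, 11, 13]
Compare 20 vs 18: take 18 from right. Merged: [6, 7, 7, 11, 13, 18]
Append remaining from left: [20, 23]. Merged: [6, 7, 7, 11, 13, 18, 20, 23]

Final merged array: [6, 7, 7, 11, 13, 18, 20, 23]
Total comparisons: 6

The merged array is [6, 7, 7, 11, 13, 18, 20, 23], requiring 6 comparisons. The merge step runs in O(n) time where n is the total number of elements.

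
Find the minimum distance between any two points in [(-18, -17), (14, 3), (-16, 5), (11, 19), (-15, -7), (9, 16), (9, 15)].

Computing all pairwise distances among 7 points:

d((-18, -17), (14, 3)) = 37.7359
d((-18, -17), (-16, 5)) = 22.0907
d((-18, -17), (11, 19)) = 46.2277
d((-18, -17), (-15, -7)) = 10.4403
d((-18, -17), (9, 16)) = 42.638
d((-18, -17), (9, 15)) = 41.8688
d((14, 3), (-16, 5)) = 30.0666
d((14, 3), (11, 19)) = 16.2788
d((14, 3), (-15, -7)) = 30.6757
d((14, 3), (9, 16)) = 13.9284
d((14, 3), (9, 15)) = 13.0
d((-16, 5), (11, 19)) = 30.4138
d((-16, 5), (-15, -7)) = 12.0416
d((-16, 5), (9, 16)) = 27.313
d((-16, 5), (9, 15)) = 26.9258
d((11, 19), (-15, -7)) = 36.7696
d((11, 19), (9, 16)) = 3.6056
d((11, 19), (9, 15)) = 4.4721
d((-15, -7), (9, 16)) = 33.2415
d((-15, -7), (9, 15)) = 32.5576
d((9, 16), (9, 15)) = 1.0 <-- minimum

Closest pair: (9, 16) and (9, 15) with distance 1.0

The closest pair is (9, 16) and (9, 15) with Euclidean distance 1.0. For 7 points, brute-force pairwise comparison is shown above. For large n, the divide-and-conquer algorithm (sort by x, recurse on halves, check the dividing strip) achieves O(n log n).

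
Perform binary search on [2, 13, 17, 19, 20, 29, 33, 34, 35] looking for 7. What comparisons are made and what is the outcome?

Binary search for 7 in [2, 13, 17, 19, 20, 29, 33, 34, 35]:

lo=0, hi=8, mid=4, arr[mid]=20 -> 20 > 7, search left half
lo=0, hi=3, mid=1, arr[mid]=13 -> 13 > 7, search left half
lo=0, hi=0, mid=0, arr[mid]=2 -> 2 < 7, search right half
lo=1 > hi=0, target 7 not found

Binary search determines that 7 is not in the array after 3 comparisons. The search space was exhausted without finding the target.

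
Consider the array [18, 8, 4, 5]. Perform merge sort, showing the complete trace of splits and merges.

Merge sort trace:

Split: [18, 8, 4, 5] -> [18, 8] and [4, 5]
  Split: [18, 8] -> [18] and [8]
  Merge: [18] + [8] -> [8, 18]
  Split: [4, 5] -> [4] and [5]
  Merge: [4] + [5] -> [4, 5]
Merge: [8, 18] + [4, 5] -> [4, 5, 8, 18]

Final sorted array: [4, 5, 8, 18]

The merge sort proceeds by recursively splitting the array and merging sorted halves.
After all merges, the sorted array is [4, 5, 8, 18].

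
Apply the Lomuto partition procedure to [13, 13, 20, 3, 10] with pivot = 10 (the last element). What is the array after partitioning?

Lomuto partition with pivot = 10:

Initial array: [13, 13, 20, 3, 10]

arr[0]=13 > 10: no swap
arr[1]=13 > 10: no swap
arr[2]=20 > 10: no swap
arr[3]=3 <= 10: swap with position 0, array becomes [3, 13, 20, 13, 10]

Place pivot at position 1: [3, 10, 20, 13, 13]
Pivot position: 1

After partitioning with pivot 10, the array becomes [3, 10, 20, 13, 13]. The pivot is placed at index 1. All elements to the left of the pivot are <= 10, and all elements to the right are > 10.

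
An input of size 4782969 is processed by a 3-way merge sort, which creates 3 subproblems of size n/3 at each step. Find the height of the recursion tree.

For divide and conquer with division factor 3:

Problem sizes at each level:
Level 0: 4782969
Level 1: 1594323
Level 2: 531441
Level 3: 177147
Level 4: 59049
Level 5: 19683
Level 6: 6561
Level 7: 2187
Level 8: 729
Level 9: 243
Level 10: 81
Level 11: 27
Level 12: 9
Level 13: 3
Level 14: 1

The root is level 0 and the size-1 base case is level 14 (the tree spans levels 0 through 14, i.e. 15 levels counting the root), so the depth is the number of divisions: log_3(4782969) = 14

The recursion tree depth is log_3(4782969) = 14. At each level, the problem size is divided by 3, so it takes 14 divisions to reduce to a base case of size 1. The algorithm makes 3 recursive calls at each level.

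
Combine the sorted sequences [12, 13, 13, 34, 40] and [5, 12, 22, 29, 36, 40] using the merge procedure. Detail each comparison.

Merging process:

Compare 12 vs 5: take 5 from right. Merged: [5]
Compare 12 vs 12: take 12 from left. Merged: [5, 12]
Compare 13 vs 12: take 12 from right. Merged: [5, 12, 12]
Compare 13 vs 22: take 13 from left. Merged: [5, 12, 12, 13]
Compare 13 vs 22: take 13 from left. Merged: [5, 12, 12, 13, 13]
Compare 34 vs 22: take 22 from right. Merged: [5, 12, 12, 13, 13, 22]
Compare 34 vs 29: take 29 from right. Merged: [5, 12, 12, 13, 13, 22, 29]
Compare 34 vs 36: take 34 from left. Merged: [5, 12, 12, 13, 13, 22, 29, 34]
Compare 40 vs 36: take 36 from right. Merged: [5, 12, 12, 13, 13, 22, 29, 34, 36]
Compare 40 vs 40: take 40 from left. Merged: [5, 12, 12, 13, 13, 22, 29, 34, 36, 40]
Append remaining from right: [40]. Merged: [5, 12, 12, 13, 13, 22, 29, 34, 36, 40, 40]

Final merged array: [5, 12, 12, 13, 13, 22, 29, 34, 36, 40, 40]
Total comparisons: 10

The merged array is [5, 12, 12, 13, 13, 22, 29, 34, 36, 40, 40], requiring 10 comparisons. The merge step runs in O(n) time where n is the total number of elements.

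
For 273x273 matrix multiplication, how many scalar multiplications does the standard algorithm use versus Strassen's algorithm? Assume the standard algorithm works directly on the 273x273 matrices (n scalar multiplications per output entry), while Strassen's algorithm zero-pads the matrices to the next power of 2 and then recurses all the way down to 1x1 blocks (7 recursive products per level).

Matrix multiplication for 273x273 matrices:

Strassen's algorithm requires power-of-2 dimensions. Pad 273x273 to 512x512 (next power of 2).

Standard algorithm: 273^3 = 20346417 multiplications
Strassen's algorithm: 7^(log2(512)) = 7^9 = 40353607 multiplications
Difference: 20346417 - 40353607 = -20007190 (Strassen uses MORE here due to padding overhead — for small or just-over-power-of-2 n, padding can outweigh the per-level savings)

Standard: 20346417 multiplications (273^3). Strassen: 40353607 multiplications (7^9, after padding to 512x512). Strassen reduces 8 recursive multiplications to 7 at each level.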